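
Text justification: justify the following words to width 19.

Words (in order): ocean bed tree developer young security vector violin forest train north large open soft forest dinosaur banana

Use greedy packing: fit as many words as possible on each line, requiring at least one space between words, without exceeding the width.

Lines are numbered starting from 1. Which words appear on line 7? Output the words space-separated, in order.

Line 1: ['ocean', 'bed', 'tree'] (min_width=14, slack=5)
Line 2: ['developer', 'young'] (min_width=15, slack=4)
Line 3: ['security', 'vector'] (min_width=15, slack=4)
Line 4: ['violin', 'forest', 'train'] (min_width=19, slack=0)
Line 5: ['north', 'large', 'open'] (min_width=16, slack=3)
Line 6: ['soft', 'forest'] (min_width=11, slack=8)
Line 7: ['dinosaur', 'banana'] (min_width=15, slack=4)

Answer: dinosaur banana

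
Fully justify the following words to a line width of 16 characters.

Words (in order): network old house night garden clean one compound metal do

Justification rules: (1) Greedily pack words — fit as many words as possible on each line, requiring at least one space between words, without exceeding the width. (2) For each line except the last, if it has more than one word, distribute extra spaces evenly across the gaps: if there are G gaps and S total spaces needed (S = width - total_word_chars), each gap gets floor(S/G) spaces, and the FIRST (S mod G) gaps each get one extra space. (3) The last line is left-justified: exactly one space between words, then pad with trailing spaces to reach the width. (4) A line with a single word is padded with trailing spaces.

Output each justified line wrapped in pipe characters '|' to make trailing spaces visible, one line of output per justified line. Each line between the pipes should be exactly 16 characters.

Answer: |network      old|
|house      night|
|garden clean one|
|compound   metal|
|do              |

Derivation:
Line 1: ['network', 'old'] (min_width=11, slack=5)
Line 2: ['house', 'night'] (min_width=11, slack=5)
Line 3: ['garden', 'clean', 'one'] (min_width=16, slack=0)
Line 4: ['compound', 'metal'] (min_width=14, slack=2)
Line 5: ['do'] (min_width=2, slack=14)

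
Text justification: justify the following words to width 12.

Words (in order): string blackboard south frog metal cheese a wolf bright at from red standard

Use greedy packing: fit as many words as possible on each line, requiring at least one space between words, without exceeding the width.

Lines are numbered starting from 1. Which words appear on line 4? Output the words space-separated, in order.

Line 1: ['string'] (min_width=6, slack=6)
Line 2: ['blackboard'] (min_width=10, slack=2)
Line 3: ['south', 'frog'] (min_width=10, slack=2)
Line 4: ['metal', 'cheese'] (min_width=12, slack=0)
Line 5: ['a', 'wolf'] (min_width=6, slack=6)
Line 6: ['bright', 'at'] (min_width=9, slack=3)
Line 7: ['from', 'red'] (min_width=8, slack=4)
Line 8: ['standard'] (min_width=8, slack=4)

Answer: metal cheese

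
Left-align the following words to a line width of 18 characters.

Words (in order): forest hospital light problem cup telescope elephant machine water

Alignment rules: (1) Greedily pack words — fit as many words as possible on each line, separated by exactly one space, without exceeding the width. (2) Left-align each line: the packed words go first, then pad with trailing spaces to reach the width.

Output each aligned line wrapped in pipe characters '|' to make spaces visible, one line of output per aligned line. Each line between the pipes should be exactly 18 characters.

Line 1: ['forest', 'hospital'] (min_width=15, slack=3)
Line 2: ['light', 'problem', 'cup'] (min_width=17, slack=1)
Line 3: ['telescope', 'elephant'] (min_width=18, slack=0)
Line 4: ['machine', 'water'] (min_width=13, slack=5)

Answer: |forest hospital   |
|light problem cup |
|telescope elephant|
|machine water     |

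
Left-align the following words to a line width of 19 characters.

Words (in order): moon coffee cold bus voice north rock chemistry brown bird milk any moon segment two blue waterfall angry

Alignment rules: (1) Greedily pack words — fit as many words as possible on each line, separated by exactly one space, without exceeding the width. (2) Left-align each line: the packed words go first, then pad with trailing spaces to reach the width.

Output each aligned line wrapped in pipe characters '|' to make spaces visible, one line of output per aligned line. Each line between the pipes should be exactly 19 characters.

Line 1: ['moon', 'coffee', 'cold'] (min_width=16, slack=3)
Line 2: ['bus', 'voice', 'north'] (min_width=15, slack=4)
Line 3: ['rock', 'chemistry'] (min_width=14, slack=5)
Line 4: ['brown', 'bird', 'milk', 'any'] (min_width=19, slack=0)
Line 5: ['moon', 'segment', 'two'] (min_width=16, slack=3)
Line 6: ['blue', 'waterfall'] (min_width=14, slack=5)
Line 7: ['angry'] (min_width=5, slack=14)

Answer: |moon coffee cold   |
|bus voice north    |
|rock chemistry     |
|brown bird milk any|
|moon segment two   |
|blue waterfall     |
|angry              |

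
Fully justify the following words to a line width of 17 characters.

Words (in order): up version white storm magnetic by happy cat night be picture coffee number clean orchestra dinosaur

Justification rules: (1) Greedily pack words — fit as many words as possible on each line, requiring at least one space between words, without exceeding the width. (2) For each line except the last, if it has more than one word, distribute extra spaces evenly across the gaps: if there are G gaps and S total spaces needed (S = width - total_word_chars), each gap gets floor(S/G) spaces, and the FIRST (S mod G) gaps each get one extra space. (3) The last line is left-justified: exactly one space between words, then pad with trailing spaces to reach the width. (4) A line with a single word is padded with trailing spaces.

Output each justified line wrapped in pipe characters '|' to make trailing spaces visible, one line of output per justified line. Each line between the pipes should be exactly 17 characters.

Answer: |up  version white|
|storm magnetic by|
|happy  cat  night|
|be picture coffee|
|number      clean|
|orchestra        |
|dinosaur         |

Derivation:
Line 1: ['up', 'version', 'white'] (min_width=16, slack=1)
Line 2: ['storm', 'magnetic', 'by'] (min_width=17, slack=0)
Line 3: ['happy', 'cat', 'night'] (min_width=15, slack=2)
Line 4: ['be', 'picture', 'coffee'] (min_width=17, slack=0)
Line 5: ['number', 'clean'] (min_width=12, slack=5)
Line 6: ['orchestra'] (min_width=9, slack=8)
Line 7: ['dinosaur'] (min_width=8, slack=9)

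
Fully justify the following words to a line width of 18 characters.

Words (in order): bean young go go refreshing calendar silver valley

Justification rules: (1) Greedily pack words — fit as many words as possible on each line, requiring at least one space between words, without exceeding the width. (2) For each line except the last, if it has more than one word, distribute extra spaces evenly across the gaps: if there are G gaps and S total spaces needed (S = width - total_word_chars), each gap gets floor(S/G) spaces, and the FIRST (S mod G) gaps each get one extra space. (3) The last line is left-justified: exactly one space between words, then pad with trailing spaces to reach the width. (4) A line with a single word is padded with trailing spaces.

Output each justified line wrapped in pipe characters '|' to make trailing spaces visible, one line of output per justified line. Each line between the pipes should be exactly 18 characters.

Answer: |bean  young  go go|
|refreshing        |
|calendar    silver|
|valley            |

Derivation:
Line 1: ['bean', 'young', 'go', 'go'] (min_width=16, slack=2)
Line 2: ['refreshing'] (min_width=10, slack=8)
Line 3: ['calendar', 'silver'] (min_width=15, slack=3)
Line 4: ['valley'] (min_width=6, slack=12)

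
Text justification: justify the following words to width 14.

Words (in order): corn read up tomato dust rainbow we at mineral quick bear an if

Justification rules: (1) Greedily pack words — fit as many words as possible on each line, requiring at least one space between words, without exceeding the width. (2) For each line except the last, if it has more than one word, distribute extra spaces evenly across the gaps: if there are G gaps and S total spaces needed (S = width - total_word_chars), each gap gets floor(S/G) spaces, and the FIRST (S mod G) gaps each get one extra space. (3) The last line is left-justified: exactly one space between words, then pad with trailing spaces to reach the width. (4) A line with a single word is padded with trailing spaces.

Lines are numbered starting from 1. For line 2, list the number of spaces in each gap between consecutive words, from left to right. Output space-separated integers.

Line 1: ['corn', 'read', 'up'] (min_width=12, slack=2)
Line 2: ['tomato', 'dust'] (min_width=11, slack=3)
Line 3: ['rainbow', 'we', 'at'] (min_width=13, slack=1)
Line 4: ['mineral', 'quick'] (min_width=13, slack=1)
Line 5: ['bear', 'an', 'if'] (min_width=10, slack=4)

Answer: 4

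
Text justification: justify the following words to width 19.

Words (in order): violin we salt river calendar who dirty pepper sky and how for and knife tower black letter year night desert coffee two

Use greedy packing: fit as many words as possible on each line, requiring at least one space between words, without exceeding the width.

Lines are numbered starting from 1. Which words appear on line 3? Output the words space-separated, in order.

Answer: dirty pepper sky

Derivation:
Line 1: ['violin', 'we', 'salt'] (min_width=14, slack=5)
Line 2: ['river', 'calendar', 'who'] (min_width=18, slack=1)
Line 3: ['dirty', 'pepper', 'sky'] (min_width=16, slack=3)
Line 4: ['and', 'how', 'for', 'and'] (min_width=15, slack=4)
Line 5: ['knife', 'tower', 'black'] (min_width=17, slack=2)
Line 6: ['letter', 'year', 'night'] (min_width=17, slack=2)
Line 7: ['desert', 'coffee', 'two'] (min_width=17, slack=2)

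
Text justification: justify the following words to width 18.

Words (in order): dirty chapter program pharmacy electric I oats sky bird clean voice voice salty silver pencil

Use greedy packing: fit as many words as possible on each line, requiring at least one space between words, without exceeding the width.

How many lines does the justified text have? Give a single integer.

Answer: 6

Derivation:
Line 1: ['dirty', 'chapter'] (min_width=13, slack=5)
Line 2: ['program', 'pharmacy'] (min_width=16, slack=2)
Line 3: ['electric', 'I', 'oats'] (min_width=15, slack=3)
Line 4: ['sky', 'bird', 'clean'] (min_width=14, slack=4)
Line 5: ['voice', 'voice', 'salty'] (min_width=17, slack=1)
Line 6: ['silver', 'pencil'] (min_width=13, slack=5)
Total lines: 6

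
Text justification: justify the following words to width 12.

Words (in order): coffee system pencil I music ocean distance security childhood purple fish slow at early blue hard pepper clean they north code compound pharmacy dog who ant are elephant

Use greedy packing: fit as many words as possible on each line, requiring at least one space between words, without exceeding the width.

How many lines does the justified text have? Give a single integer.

Answer: 17

Derivation:
Line 1: ['coffee'] (min_width=6, slack=6)
Line 2: ['system'] (min_width=6, slack=6)
Line 3: ['pencil', 'I'] (min_width=8, slack=4)
Line 4: ['music', 'ocean'] (min_width=11, slack=1)
Line 5: ['distance'] (min_width=8, slack=4)
Line 6: ['security'] (min_width=8, slack=4)
Line 7: ['childhood'] (min_width=9, slack=3)
Line 8: ['purple', 'fish'] (min_width=11, slack=1)
Line 9: ['slow', 'at'] (min_width=7, slack=5)
Line 10: ['early', 'blue'] (min_width=10, slack=2)
Line 11: ['hard', 'pepper'] (min_width=11, slack=1)
Line 12: ['clean', 'they'] (min_width=10, slack=2)
Line 13: ['north', 'code'] (min_width=10, slack=2)
Line 14: ['compound'] (min_width=8, slack=4)
Line 15: ['pharmacy', 'dog'] (min_width=12, slack=0)
Line 16: ['who', 'ant', 'are'] (min_width=11, slack=1)
Line 17: ['elephant'] (min_width=8, slack=4)
Total lines: 17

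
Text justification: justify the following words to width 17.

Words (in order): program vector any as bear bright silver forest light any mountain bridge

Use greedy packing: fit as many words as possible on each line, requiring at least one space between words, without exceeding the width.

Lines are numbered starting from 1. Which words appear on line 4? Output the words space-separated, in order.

Line 1: ['program', 'vector'] (min_width=14, slack=3)
Line 2: ['any', 'as', 'bear'] (min_width=11, slack=6)
Line 3: ['bright', 'silver'] (min_width=13, slack=4)
Line 4: ['forest', 'light', 'any'] (min_width=16, slack=1)
Line 5: ['mountain', 'bridge'] (min_width=15, slack=2)

Answer: forest light any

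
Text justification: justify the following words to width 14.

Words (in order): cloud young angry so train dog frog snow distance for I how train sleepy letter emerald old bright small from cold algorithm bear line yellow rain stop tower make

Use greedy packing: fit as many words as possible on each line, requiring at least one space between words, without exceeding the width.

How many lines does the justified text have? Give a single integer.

Line 1: ['cloud', 'young'] (min_width=11, slack=3)
Line 2: ['angry', 'so', 'train'] (min_width=14, slack=0)
Line 3: ['dog', 'frog', 'snow'] (min_width=13, slack=1)
Line 4: ['distance', 'for', 'I'] (min_width=14, slack=0)
Line 5: ['how', 'train'] (min_width=9, slack=5)
Line 6: ['sleepy', 'letter'] (min_width=13, slack=1)
Line 7: ['emerald', 'old'] (min_width=11, slack=3)
Line 8: ['bright', 'small'] (min_width=12, slack=2)
Line 9: ['from', 'cold'] (min_width=9, slack=5)
Line 10: ['algorithm', 'bear'] (min_width=14, slack=0)
Line 11: ['line', 'yellow'] (min_width=11, slack=3)
Line 12: ['rain', 'stop'] (min_width=9, slack=5)
Line 13: ['tower', 'make'] (min_width=10, slack=4)
Total lines: 13

Answer: 13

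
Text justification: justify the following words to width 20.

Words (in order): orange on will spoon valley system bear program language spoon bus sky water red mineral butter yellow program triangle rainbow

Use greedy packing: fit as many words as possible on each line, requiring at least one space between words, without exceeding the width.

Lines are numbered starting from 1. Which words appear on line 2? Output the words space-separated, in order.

Answer: valley system bear

Derivation:
Line 1: ['orange', 'on', 'will', 'spoon'] (min_width=20, slack=0)
Line 2: ['valley', 'system', 'bear'] (min_width=18, slack=2)
Line 3: ['program', 'language'] (min_width=16, slack=4)
Line 4: ['spoon', 'bus', 'sky', 'water'] (min_width=19, slack=1)
Line 5: ['red', 'mineral', 'butter'] (min_width=18, slack=2)
Line 6: ['yellow', 'program'] (min_width=14, slack=6)
Line 7: ['triangle', 'rainbow'] (min_width=16, slack=4)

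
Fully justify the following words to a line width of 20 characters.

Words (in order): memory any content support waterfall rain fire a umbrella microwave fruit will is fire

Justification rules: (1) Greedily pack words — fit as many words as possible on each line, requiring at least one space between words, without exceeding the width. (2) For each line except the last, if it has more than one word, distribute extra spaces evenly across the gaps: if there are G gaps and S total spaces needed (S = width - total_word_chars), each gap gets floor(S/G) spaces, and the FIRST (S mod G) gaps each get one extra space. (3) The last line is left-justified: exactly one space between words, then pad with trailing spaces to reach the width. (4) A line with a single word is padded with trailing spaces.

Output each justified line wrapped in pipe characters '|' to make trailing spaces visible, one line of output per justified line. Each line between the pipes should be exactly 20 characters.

Answer: |memory  any  content|
|support    waterfall|
|rain fire a umbrella|
|microwave fruit will|
|is fire             |

Derivation:
Line 1: ['memory', 'any', 'content'] (min_width=18, slack=2)
Line 2: ['support', 'waterfall'] (min_width=17, slack=3)
Line 3: ['rain', 'fire', 'a', 'umbrella'] (min_width=20, slack=0)
Line 4: ['microwave', 'fruit', 'will'] (min_width=20, slack=0)
Line 5: ['is', 'fire'] (min_width=7, slack=13)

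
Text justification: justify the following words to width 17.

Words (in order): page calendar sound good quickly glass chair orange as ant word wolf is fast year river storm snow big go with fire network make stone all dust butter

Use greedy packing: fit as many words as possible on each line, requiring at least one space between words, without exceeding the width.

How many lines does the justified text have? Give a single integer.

Answer: 10

Derivation:
Line 1: ['page', 'calendar'] (min_width=13, slack=4)
Line 2: ['sound', 'good'] (min_width=10, slack=7)
Line 3: ['quickly', 'glass'] (min_width=13, slack=4)
Line 4: ['chair', 'orange', 'as'] (min_width=15, slack=2)
Line 5: ['ant', 'word', 'wolf', 'is'] (min_width=16, slack=1)
Line 6: ['fast', 'year', 'river'] (min_width=15, slack=2)
Line 7: ['storm', 'snow', 'big', 'go'] (min_width=17, slack=0)
Line 8: ['with', 'fire', 'network'] (min_width=17, slack=0)
Line 9: ['make', 'stone', 'all'] (min_width=14, slack=3)
Line 10: ['dust', 'butter'] (min_width=11, slack=6)
Total lines: 10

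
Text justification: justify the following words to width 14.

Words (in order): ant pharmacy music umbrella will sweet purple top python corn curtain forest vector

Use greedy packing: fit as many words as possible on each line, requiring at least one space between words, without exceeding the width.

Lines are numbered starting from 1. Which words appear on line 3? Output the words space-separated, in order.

Line 1: ['ant', 'pharmacy'] (min_width=12, slack=2)
Line 2: ['music', 'umbrella'] (min_width=14, slack=0)
Line 3: ['will', 'sweet'] (min_width=10, slack=4)
Line 4: ['purple', 'top'] (min_width=10, slack=4)
Line 5: ['python', 'corn'] (min_width=11, slack=3)
Line 6: ['curtain', 'forest'] (min_width=14, slack=0)
Line 7: ['vector'] (min_width=6, slack=8)

Answer: will sweet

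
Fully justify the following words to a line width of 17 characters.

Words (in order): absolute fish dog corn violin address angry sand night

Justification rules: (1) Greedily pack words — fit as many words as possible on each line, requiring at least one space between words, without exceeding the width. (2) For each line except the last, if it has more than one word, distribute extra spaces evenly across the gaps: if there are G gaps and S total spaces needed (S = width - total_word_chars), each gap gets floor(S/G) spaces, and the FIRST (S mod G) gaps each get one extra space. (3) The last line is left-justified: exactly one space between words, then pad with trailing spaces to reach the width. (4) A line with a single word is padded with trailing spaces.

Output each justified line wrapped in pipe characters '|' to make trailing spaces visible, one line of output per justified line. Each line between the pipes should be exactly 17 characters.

Answer: |absolute fish dog|
|corn       violin|
|address     angry|
|sand night       |

Derivation:
Line 1: ['absolute', 'fish', 'dog'] (min_width=17, slack=0)
Line 2: ['corn', 'violin'] (min_width=11, slack=6)
Line 3: ['address', 'angry'] (min_width=13, slack=4)
Line 4: ['sand', 'night'] (min_width=10, slack=7)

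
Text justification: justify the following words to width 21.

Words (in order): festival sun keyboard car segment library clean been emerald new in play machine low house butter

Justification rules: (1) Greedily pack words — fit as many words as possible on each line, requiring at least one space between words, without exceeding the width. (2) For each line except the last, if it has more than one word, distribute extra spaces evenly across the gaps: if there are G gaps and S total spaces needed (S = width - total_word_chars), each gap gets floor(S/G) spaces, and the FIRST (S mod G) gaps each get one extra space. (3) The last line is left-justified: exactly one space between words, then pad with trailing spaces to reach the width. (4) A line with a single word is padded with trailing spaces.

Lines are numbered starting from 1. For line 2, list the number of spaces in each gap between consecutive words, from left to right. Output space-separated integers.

Line 1: ['festival', 'sun', 'keyboard'] (min_width=21, slack=0)
Line 2: ['car', 'segment', 'library'] (min_width=19, slack=2)
Line 3: ['clean', 'been', 'emerald'] (min_width=18, slack=3)
Line 4: ['new', 'in', 'play', 'machine'] (min_width=19, slack=2)
Line 5: ['low', 'house', 'butter'] (min_width=16, slack=5)

Answer: 2 2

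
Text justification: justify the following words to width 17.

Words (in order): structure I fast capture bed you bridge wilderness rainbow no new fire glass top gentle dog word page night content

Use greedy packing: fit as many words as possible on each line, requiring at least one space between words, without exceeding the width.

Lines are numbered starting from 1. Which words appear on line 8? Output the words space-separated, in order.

Answer: content

Derivation:
Line 1: ['structure', 'I', 'fast'] (min_width=16, slack=1)
Line 2: ['capture', 'bed', 'you'] (min_width=15, slack=2)
Line 3: ['bridge', 'wilderness'] (min_width=17, slack=0)
Line 4: ['rainbow', 'no', 'new'] (min_width=14, slack=3)
Line 5: ['fire', 'glass', 'top'] (min_width=14, slack=3)
Line 6: ['gentle', 'dog', 'word'] (min_width=15, slack=2)
Line 7: ['page', 'night'] (min_width=10, slack=7)
Line 8: ['content'] (min_width=7, slack=10)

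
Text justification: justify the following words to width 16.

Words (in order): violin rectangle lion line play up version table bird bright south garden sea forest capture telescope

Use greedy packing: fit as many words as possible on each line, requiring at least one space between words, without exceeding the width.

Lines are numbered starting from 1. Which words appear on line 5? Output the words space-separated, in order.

Answer: south garden sea

Derivation:
Line 1: ['violin', 'rectangle'] (min_width=16, slack=0)
Line 2: ['lion', 'line', 'play'] (min_width=14, slack=2)
Line 3: ['up', 'version', 'table'] (min_width=16, slack=0)
Line 4: ['bird', 'bright'] (min_width=11, slack=5)
Line 5: ['south', 'garden', 'sea'] (min_width=16, slack=0)
Line 6: ['forest', 'capture'] (min_width=14, slack=2)
Line 7: ['telescope'] (min_width=9, slack=7)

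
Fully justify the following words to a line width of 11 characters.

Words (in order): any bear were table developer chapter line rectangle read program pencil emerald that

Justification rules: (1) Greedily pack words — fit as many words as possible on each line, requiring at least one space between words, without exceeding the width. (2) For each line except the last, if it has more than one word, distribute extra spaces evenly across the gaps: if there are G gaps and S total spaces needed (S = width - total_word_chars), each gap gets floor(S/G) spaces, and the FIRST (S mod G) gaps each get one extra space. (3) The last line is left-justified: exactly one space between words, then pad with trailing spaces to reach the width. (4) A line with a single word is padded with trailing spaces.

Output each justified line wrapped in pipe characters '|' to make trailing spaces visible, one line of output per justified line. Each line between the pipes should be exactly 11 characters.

Line 1: ['any', 'bear'] (min_width=8, slack=3)
Line 2: ['were', 'table'] (min_width=10, slack=1)
Line 3: ['developer'] (min_width=9, slack=2)
Line 4: ['chapter'] (min_width=7, slack=4)
Line 5: ['line'] (min_width=4, slack=7)
Line 6: ['rectangle'] (min_width=9, slack=2)
Line 7: ['read'] (min_width=4, slack=7)
Line 8: ['program'] (min_width=7, slack=4)
Line 9: ['pencil'] (min_width=6, slack=5)
Line 10: ['emerald'] (min_width=7, slack=4)
Line 11: ['that'] (min_width=4, slack=7)

Answer: |any    bear|
|were  table|
|developer  |
|chapter    |
|line       |
|rectangle  |
|read       |
|program    |
|pencil     |
|emerald    |
|that       |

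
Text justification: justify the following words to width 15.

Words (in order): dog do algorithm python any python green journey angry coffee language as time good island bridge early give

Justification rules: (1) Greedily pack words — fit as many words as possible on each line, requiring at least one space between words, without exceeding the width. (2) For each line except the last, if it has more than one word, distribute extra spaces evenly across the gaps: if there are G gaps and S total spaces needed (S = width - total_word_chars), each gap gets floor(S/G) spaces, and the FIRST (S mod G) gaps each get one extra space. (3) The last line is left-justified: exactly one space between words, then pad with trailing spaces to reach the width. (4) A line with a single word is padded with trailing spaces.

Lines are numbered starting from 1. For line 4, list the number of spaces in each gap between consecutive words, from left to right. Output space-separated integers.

Line 1: ['dog', 'do'] (min_width=6, slack=9)
Line 2: ['algorithm'] (min_width=9, slack=6)
Line 3: ['python', 'any'] (min_width=10, slack=5)
Line 4: ['python', 'green'] (min_width=12, slack=3)
Line 5: ['journey', 'angry'] (min_width=13, slack=2)
Line 6: ['coffee', 'language'] (min_width=15, slack=0)
Line 7: ['as', 'time', 'good'] (min_width=12, slack=3)
Line 8: ['island', 'bridge'] (min_width=13, slack=2)
Line 9: ['early', 'give'] (min_width=10, slack=5)

Answer: 4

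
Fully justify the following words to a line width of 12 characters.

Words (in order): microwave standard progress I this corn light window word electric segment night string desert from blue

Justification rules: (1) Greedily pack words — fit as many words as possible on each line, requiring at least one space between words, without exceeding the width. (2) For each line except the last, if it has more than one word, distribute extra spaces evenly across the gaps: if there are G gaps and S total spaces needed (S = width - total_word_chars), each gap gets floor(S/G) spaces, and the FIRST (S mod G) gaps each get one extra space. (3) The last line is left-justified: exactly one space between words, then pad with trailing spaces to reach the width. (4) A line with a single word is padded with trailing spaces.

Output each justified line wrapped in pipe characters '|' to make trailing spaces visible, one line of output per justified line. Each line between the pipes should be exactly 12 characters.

Answer: |microwave   |
|standard    |
|progress   I|
|this    corn|
|light window|
|word        |
|electric    |
|segment     |
|night string|
|desert  from|
|blue        |

Derivation:
Line 1: ['microwave'] (min_width=9, slack=3)
Line 2: ['standard'] (min_width=8, slack=4)
Line 3: ['progress', 'I'] (min_width=10, slack=2)
Line 4: ['this', 'corn'] (min_width=9, slack=3)
Line 5: ['light', 'window'] (min_width=12, slack=0)
Line 6: ['word'] (min_width=4, slack=8)
Line 7: ['electric'] (min_width=8, slack=4)
Line 8: ['segment'] (min_width=7, slack=5)
Line 9: ['night', 'string'] (min_width=12, slack=0)
Line 10: ['desert', 'from'] (min_width=11, slack=1)
Line 11: ['blue'] (min_width=4, slack=8)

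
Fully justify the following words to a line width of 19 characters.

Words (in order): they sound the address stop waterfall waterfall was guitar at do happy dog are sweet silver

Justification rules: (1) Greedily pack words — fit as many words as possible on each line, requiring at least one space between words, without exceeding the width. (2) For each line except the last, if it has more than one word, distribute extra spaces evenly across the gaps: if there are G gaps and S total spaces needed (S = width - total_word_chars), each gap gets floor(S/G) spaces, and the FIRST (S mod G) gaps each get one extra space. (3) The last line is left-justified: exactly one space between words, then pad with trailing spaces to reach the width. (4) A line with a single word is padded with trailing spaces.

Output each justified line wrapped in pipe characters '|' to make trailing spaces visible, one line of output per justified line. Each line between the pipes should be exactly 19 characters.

Answer: |they    sound   the|
|address        stop|
|waterfall waterfall|
|was  guitar  at  do|
|happy dog are sweet|
|silver             |

Derivation:
Line 1: ['they', 'sound', 'the'] (min_width=14, slack=5)
Line 2: ['address', 'stop'] (min_width=12, slack=7)
Line 3: ['waterfall', 'waterfall'] (min_width=19, slack=0)
Line 4: ['was', 'guitar', 'at', 'do'] (min_width=16, slack=3)
Line 5: ['happy', 'dog', 'are', 'sweet'] (min_width=19, slack=0)
Line 6: ['silver'] (min_width=6, slack=13)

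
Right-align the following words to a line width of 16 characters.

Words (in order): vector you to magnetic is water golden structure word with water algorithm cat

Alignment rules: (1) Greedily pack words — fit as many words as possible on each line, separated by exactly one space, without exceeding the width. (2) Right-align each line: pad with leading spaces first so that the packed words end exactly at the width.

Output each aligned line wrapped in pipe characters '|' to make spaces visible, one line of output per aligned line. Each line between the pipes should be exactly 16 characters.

Answer: |   vector you to|
|     magnetic is|
|    water golden|
|  structure word|
|      with water|
|   algorithm cat|

Derivation:
Line 1: ['vector', 'you', 'to'] (min_width=13, slack=3)
Line 2: ['magnetic', 'is'] (min_width=11, slack=5)
Line 3: ['water', 'golden'] (min_width=12, slack=4)
Line 4: ['structure', 'word'] (min_width=14, slack=2)
Line 5: ['with', 'water'] (min_width=10, slack=6)
Line 6: ['algorithm', 'cat'] (min_width=13, slack=3)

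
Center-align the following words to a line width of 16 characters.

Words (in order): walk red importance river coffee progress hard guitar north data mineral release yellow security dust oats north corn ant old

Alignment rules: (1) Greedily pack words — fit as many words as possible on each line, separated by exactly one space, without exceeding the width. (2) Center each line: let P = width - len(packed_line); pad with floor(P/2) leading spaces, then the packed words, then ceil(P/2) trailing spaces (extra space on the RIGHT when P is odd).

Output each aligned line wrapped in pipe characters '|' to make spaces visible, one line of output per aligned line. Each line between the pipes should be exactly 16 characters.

Answer: |    walk red    |
|importance river|
|coffee progress |
|  hard guitar   |
|   north data   |
|mineral release |
|yellow security |
|dust oats north |
|  corn ant old  |

Derivation:
Line 1: ['walk', 'red'] (min_width=8, slack=8)
Line 2: ['importance', 'river'] (min_width=16, slack=0)
Line 3: ['coffee', 'progress'] (min_width=15, slack=1)
Line 4: ['hard', 'guitar'] (min_width=11, slack=5)
Line 5: ['north', 'data'] (min_width=10, slack=6)
Line 6: ['mineral', 'release'] (min_width=15, slack=1)
Line 7: ['yellow', 'security'] (min_width=15, slack=1)
Line 8: ['dust', 'oats', 'north'] (min_width=15, slack=1)
Line 9: ['corn', 'ant', 'old'] (min_width=12, slack=4)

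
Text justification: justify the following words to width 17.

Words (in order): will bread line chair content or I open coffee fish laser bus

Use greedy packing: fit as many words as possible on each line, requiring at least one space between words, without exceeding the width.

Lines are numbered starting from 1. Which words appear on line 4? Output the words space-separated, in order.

Line 1: ['will', 'bread', 'line'] (min_width=15, slack=2)
Line 2: ['chair', 'content', 'or'] (min_width=16, slack=1)
Line 3: ['I', 'open', 'coffee'] (min_width=13, slack=4)
Line 4: ['fish', 'laser', 'bus'] (min_width=14, slack=3)

Answer: fish laser bus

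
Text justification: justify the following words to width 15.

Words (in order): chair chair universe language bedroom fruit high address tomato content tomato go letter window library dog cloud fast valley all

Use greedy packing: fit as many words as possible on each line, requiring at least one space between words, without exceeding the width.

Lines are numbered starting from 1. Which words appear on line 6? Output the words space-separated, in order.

Line 1: ['chair', 'chair'] (min_width=11, slack=4)
Line 2: ['universe'] (min_width=8, slack=7)
Line 3: ['language'] (min_width=8, slack=7)
Line 4: ['bedroom', 'fruit'] (min_width=13, slack=2)
Line 5: ['high', 'address'] (min_width=12, slack=3)
Line 6: ['tomato', 'content'] (min_width=14, slack=1)
Line 7: ['tomato', 'go'] (min_width=9, slack=6)
Line 8: ['letter', 'window'] (min_width=13, slack=2)
Line 9: ['library', 'dog'] (min_width=11, slack=4)
Line 10: ['cloud', 'fast'] (min_width=10, slack=5)
Line 11: ['valley', 'all'] (min_width=10, slack=5)

Answer: tomato content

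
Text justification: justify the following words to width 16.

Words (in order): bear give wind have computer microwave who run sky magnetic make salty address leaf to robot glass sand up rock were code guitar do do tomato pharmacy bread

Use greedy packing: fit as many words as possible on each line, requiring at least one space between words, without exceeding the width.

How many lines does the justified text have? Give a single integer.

Line 1: ['bear', 'give', 'wind'] (min_width=14, slack=2)
Line 2: ['have', 'computer'] (min_width=13, slack=3)
Line 3: ['microwave', 'who'] (min_width=13, slack=3)
Line 4: ['run', 'sky', 'magnetic'] (min_width=16, slack=0)
Line 5: ['make', 'salty'] (min_width=10, slack=6)
Line 6: ['address', 'leaf', 'to'] (min_width=15, slack=1)
Line 7: ['robot', 'glass', 'sand'] (min_width=16, slack=0)
Line 8: ['up', 'rock', 'were'] (min_width=12, slack=4)
Line 9: ['code', 'guitar', 'do'] (min_width=14, slack=2)
Line 10: ['do', 'tomato'] (min_width=9, slack=7)
Line 11: ['pharmacy', 'bread'] (min_width=14, slack=2)
Total lines: 11

Answer: 11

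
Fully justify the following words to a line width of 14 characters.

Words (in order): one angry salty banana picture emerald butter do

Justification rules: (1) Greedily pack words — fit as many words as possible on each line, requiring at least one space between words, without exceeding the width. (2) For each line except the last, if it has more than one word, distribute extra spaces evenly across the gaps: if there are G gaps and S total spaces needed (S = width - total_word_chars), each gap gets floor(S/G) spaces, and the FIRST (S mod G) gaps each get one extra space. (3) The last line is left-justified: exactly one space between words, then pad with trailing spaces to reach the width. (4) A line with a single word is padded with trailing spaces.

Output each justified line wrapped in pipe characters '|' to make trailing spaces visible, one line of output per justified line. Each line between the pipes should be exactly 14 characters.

Line 1: ['one', 'angry'] (min_width=9, slack=5)
Line 2: ['salty', 'banana'] (min_width=12, slack=2)
Line 3: ['picture'] (min_width=7, slack=7)
Line 4: ['emerald', 'butter'] (min_width=14, slack=0)
Line 5: ['do'] (min_width=2, slack=12)

Answer: |one      angry|
|salty   banana|
|picture       |
|emerald butter|
|do            |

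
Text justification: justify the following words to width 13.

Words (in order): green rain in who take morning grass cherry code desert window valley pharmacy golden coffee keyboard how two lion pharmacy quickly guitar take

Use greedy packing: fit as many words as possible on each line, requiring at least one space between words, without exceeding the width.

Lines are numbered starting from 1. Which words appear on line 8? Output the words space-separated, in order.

Answer: golden coffee

Derivation:
Line 1: ['green', 'rain', 'in'] (min_width=13, slack=0)
Line 2: ['who', 'take'] (min_width=8, slack=5)
Line 3: ['morning', 'grass'] (min_width=13, slack=0)
Line 4: ['cherry', 'code'] (min_width=11, slack=2)
Line 5: ['desert', 'window'] (min_width=13, slack=0)
Line 6: ['valley'] (min_width=6, slack=7)
Line 7: ['pharmacy'] (min_width=8, slack=5)
Line 8: ['golden', 'coffee'] (min_width=13, slack=0)
Line 9: ['keyboard', 'how'] (min_width=12, slack=1)
Line 10: ['two', 'lion'] (min_width=8, slack=5)
Line 11: ['pharmacy'] (min_width=8, slack=5)
Line 12: ['quickly'] (min_width=7, slack=6)
Line 13: ['guitar', 'take'] (min_width=11, slack=2)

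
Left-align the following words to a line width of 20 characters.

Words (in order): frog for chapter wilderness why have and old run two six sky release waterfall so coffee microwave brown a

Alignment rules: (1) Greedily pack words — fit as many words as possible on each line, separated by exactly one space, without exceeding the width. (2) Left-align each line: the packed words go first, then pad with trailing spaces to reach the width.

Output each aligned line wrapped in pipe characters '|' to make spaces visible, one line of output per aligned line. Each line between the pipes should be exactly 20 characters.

Line 1: ['frog', 'for', 'chapter'] (min_width=16, slack=4)
Line 2: ['wilderness', 'why', 'have'] (min_width=19, slack=1)
Line 3: ['and', 'old', 'run', 'two', 'six'] (min_width=19, slack=1)
Line 4: ['sky', 'release'] (min_width=11, slack=9)
Line 5: ['waterfall', 'so', 'coffee'] (min_width=19, slack=1)
Line 6: ['microwave', 'brown', 'a'] (min_width=17, slack=3)

Answer: |frog for chapter    |
|wilderness why have |
|and old run two six |
|sky release         |
|waterfall so coffee |
|microwave brown a   |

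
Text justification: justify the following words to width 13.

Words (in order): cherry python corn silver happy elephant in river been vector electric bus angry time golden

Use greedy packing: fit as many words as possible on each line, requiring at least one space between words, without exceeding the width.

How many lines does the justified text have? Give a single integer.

Answer: 9

Derivation:
Line 1: ['cherry', 'python'] (min_width=13, slack=0)
Line 2: ['corn', 'silver'] (min_width=11, slack=2)
Line 3: ['happy'] (min_width=5, slack=8)
Line 4: ['elephant', 'in'] (min_width=11, slack=2)
Line 5: ['river', 'been'] (min_width=10, slack=3)
Line 6: ['vector'] (min_width=6, slack=7)
Line 7: ['electric', 'bus'] (min_width=12, slack=1)
Line 8: ['angry', 'time'] (min_width=10, slack=3)
Line 9: ['golden'] (min_width=6, slack=7)
Total lines: 9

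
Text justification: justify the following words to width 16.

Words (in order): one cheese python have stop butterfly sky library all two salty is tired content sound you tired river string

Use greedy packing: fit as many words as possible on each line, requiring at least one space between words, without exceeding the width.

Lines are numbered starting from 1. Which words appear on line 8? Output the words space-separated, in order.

Answer: string

Derivation:
Line 1: ['one', 'cheese'] (min_width=10, slack=6)
Line 2: ['python', 'have', 'stop'] (min_width=16, slack=0)
Line 3: ['butterfly', 'sky'] (min_width=13, slack=3)
Line 4: ['library', 'all', 'two'] (min_width=15, slack=1)
Line 5: ['salty', 'is', 'tired'] (min_width=14, slack=2)
Line 6: ['content', 'sound'] (min_width=13, slack=3)
Line 7: ['you', 'tired', 'river'] (min_width=15, slack=1)
Line 8: ['string'] (min_width=6, slack=10)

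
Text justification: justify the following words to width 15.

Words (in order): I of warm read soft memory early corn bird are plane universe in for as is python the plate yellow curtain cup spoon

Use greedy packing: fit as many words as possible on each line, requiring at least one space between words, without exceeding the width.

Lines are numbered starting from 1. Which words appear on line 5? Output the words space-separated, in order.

Answer: universe in for

Derivation:
Line 1: ['I', 'of', 'warm', 'read'] (min_width=14, slack=1)
Line 2: ['soft', 'memory'] (min_width=11, slack=4)
Line 3: ['early', 'corn', 'bird'] (min_width=15, slack=0)
Line 4: ['are', 'plane'] (min_width=9, slack=6)
Line 5: ['universe', 'in', 'for'] (min_width=15, slack=0)
Line 6: ['as', 'is', 'python'] (min_width=12, slack=3)
Line 7: ['the', 'plate'] (min_width=9, slack=6)
Line 8: ['yellow', 'curtain'] (min_width=14, slack=1)
Line 9: ['cup', 'spoon'] (min_width=9, slack=6)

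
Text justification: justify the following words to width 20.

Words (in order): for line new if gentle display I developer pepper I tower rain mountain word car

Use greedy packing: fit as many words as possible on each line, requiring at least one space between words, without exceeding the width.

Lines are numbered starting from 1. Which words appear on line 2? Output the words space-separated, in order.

Answer: gentle display I

Derivation:
Line 1: ['for', 'line', 'new', 'if'] (min_width=15, slack=5)
Line 2: ['gentle', 'display', 'I'] (min_width=16, slack=4)
Line 3: ['developer', 'pepper', 'I'] (min_width=18, slack=2)
Line 4: ['tower', 'rain', 'mountain'] (min_width=19, slack=1)
Line 5: ['word', 'car'] (min_width=8, slack=12)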